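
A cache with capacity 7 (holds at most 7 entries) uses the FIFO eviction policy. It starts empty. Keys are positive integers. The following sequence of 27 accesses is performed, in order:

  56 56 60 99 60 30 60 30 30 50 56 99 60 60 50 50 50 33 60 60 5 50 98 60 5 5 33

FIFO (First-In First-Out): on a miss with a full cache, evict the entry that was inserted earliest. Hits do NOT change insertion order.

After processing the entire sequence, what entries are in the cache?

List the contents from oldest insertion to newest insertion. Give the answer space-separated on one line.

Answer: 60 99 30 50 33 5 98

Derivation:
FIFO simulation (capacity=7):
  1. access 56: MISS. Cache (old->new): [56]
  2. access 56: HIT. Cache (old->new): [56]
  3. access 60: MISS. Cache (old->new): [56 60]
  4. access 99: MISS. Cache (old->new): [56 60 99]
  5. access 60: HIT. Cache (old->new): [56 60 99]
  6. access 30: MISS. Cache (old->new): [56 60 99 30]
  7. access 60: HIT. Cache (old->new): [56 60 99 30]
  8. access 30: HIT. Cache (old->new): [56 60 99 30]
  9. access 30: HIT. Cache (old->new): [56 60 99 30]
  10. access 50: MISS. Cache (old->new): [56 60 99 30 50]
  11. access 56: HIT. Cache (old->new): [56 60 99 30 50]
  12. access 99: HIT. Cache (old->new): [56 60 99 30 50]
  13. access 60: HIT. Cache (old->new): [56 60 99 30 50]
  14. access 60: HIT. Cache (old->new): [56 60 99 30 50]
  15. access 50: HIT. Cache (old->new): [56 60 99 30 50]
  16. access 50: HIT. Cache (old->new): [56 60 99 30 50]
  17. access 50: HIT. Cache (old->new): [56 60 99 30 50]
  18. access 33: MISS. Cache (old->new): [56 60 99 30 50 33]
  19. access 60: HIT. Cache (old->new): [56 60 99 30 50 33]
  20. access 60: HIT. Cache (old->new): [56 60 99 30 50 33]
  21. access 5: MISS. Cache (old->new): [56 60 99 30 50 33 5]
  22. access 50: HIT. Cache (old->new): [56 60 99 30 50 33 5]
  23. access 98: MISS, evict 56. Cache (old->new): [60 99 30 50 33 5 98]
  24. access 60: HIT. Cache (old->new): [60 99 30 50 33 5 98]
  25. access 5: HIT. Cache (old->new): [60 99 30 50 33 5 98]
  26. access 5: HIT. Cache (old->new): [60 99 30 50 33 5 98]
  27. access 33: HIT. Cache (old->new): [60 99 30 50 33 5 98]
Total: 19 hits, 8 misses, 1 evictions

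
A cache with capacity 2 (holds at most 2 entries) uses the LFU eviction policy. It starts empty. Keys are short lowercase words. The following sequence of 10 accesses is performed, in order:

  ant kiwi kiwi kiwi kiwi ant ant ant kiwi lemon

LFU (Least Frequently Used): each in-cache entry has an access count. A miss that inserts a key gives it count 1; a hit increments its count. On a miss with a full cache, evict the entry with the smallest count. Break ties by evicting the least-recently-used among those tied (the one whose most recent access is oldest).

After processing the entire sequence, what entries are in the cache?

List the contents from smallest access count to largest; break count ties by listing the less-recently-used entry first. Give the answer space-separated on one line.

LFU simulation (capacity=2):
  1. access ant: MISS. Cache: [ant(c=1)]
  2. access kiwi: MISS. Cache: [ant(c=1) kiwi(c=1)]
  3. access kiwi: HIT, count now 2. Cache: [ant(c=1) kiwi(c=2)]
  4. access kiwi: HIT, count now 3. Cache: [ant(c=1) kiwi(c=3)]
  5. access kiwi: HIT, count now 4. Cache: [ant(c=1) kiwi(c=4)]
  6. access ant: HIT, count now 2. Cache: [ant(c=2) kiwi(c=4)]
  7. access ant: HIT, count now 3. Cache: [ant(c=3) kiwi(c=4)]
  8. access ant: HIT, count now 4. Cache: [kiwi(c=4) ant(c=4)]
  9. access kiwi: HIT, count now 5. Cache: [ant(c=4) kiwi(c=5)]
  10. access lemon: MISS, evict ant(c=4). Cache: [lemon(c=1) kiwi(c=5)]
Total: 7 hits, 3 misses, 1 evictions

Answer: lemon kiwi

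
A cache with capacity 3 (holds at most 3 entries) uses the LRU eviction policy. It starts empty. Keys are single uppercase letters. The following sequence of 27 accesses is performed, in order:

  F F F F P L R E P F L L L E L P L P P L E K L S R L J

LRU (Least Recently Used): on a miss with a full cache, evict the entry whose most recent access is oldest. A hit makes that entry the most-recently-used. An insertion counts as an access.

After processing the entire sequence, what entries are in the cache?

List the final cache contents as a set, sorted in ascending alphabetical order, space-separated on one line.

Answer: J L R

Derivation:
LRU simulation (capacity=3):
  1. access F: MISS. Cache (LRU->MRU): [F]
  2. access F: HIT. Cache (LRU->MRU): [F]
  3. access F: HIT. Cache (LRU->MRU): [F]
  4. access F: HIT. Cache (LRU->MRU): [F]
  5. access P: MISS. Cache (LRU->MRU): [F P]
  6. access L: MISS. Cache (LRU->MRU): [F P L]
  7. access R: MISS, evict F. Cache (LRU->MRU): [P L R]
  8. access E: MISS, evict P. Cache (LRU->MRU): [L R E]
  9. access P: MISS, evict L. Cache (LRU->MRU): [R E P]
  10. access F: MISS, evict R. Cache (LRU->MRU): [E P F]
  11. access L: MISS, evict E. Cache (LRU->MRU): [P F L]
  12. access L: HIT. Cache (LRU->MRU): [P F L]
  13. access L: HIT. Cache (LRU->MRU): [P F L]
  14. access E: MISS, evict P. Cache (LRU->MRU): [F L E]
  15. access L: HIT. Cache (LRU->MRU): [F E L]
  16. access P: MISS, evict F. Cache (LRU->MRU): [E L P]
  17. access L: HIT. Cache (LRU->MRU): [E P L]
  18. access P: HIT. Cache (LRU->MRU): [E L P]
  19. access P: HIT. Cache (LRU->MRU): [E L P]
  20. access L: HIT. Cache (LRU->MRU): [E P L]
  21. access E: HIT. Cache (LRU->MRU): [P L E]
  22. access K: MISS, evict P. Cache (LRU->MRU): [L E K]
  23. access L: HIT. Cache (LRU->MRU): [E K L]
  24. access S: MISS, evict E. Cache (LRU->MRU): [K L S]
  25. access R: MISS, evict K. Cache (LRU->MRU): [L S R]
  26. access L: HIT. Cache (LRU->MRU): [S R L]
  27. access J: MISS, evict S. Cache (LRU->MRU): [R L J]
Total: 13 hits, 14 misses, 11 evictions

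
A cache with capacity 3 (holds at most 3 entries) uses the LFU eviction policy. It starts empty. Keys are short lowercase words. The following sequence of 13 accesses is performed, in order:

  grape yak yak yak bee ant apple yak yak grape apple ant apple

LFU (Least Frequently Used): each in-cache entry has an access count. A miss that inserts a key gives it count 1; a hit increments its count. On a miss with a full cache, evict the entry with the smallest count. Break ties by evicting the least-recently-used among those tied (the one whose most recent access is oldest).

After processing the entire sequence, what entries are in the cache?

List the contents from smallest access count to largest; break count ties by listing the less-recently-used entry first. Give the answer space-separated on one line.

Answer: ant apple yak

Derivation:
LFU simulation (capacity=3):
  1. access grape: MISS. Cache: [grape(c=1)]
  2. access yak: MISS. Cache: [grape(c=1) yak(c=1)]
  3. access yak: HIT, count now 2. Cache: [grape(c=1) yak(c=2)]
  4. access yak: HIT, count now 3. Cache: [grape(c=1) yak(c=3)]
  5. access bee: MISS. Cache: [grape(c=1) bee(c=1) yak(c=3)]
  6. access ant: MISS, evict grape(c=1). Cache: [bee(c=1) ant(c=1) yak(c=3)]
  7. access apple: MISS, evict bee(c=1). Cache: [ant(c=1) apple(c=1) yak(c=3)]
  8. access yak: HIT, count now 4. Cache: [ant(c=1) apple(c=1) yak(c=4)]
  9. access yak: HIT, count now 5. Cache: [ant(c=1) apple(c=1) yak(c=5)]
  10. access grape: MISS, evict ant(c=1). Cache: [apple(c=1) grape(c=1) yak(c=5)]
  11. access apple: HIT, count now 2. Cache: [grape(c=1) apple(c=2) yak(c=5)]
  12. access ant: MISS, evict grape(c=1). Cache: [ant(c=1) apple(c=2) yak(c=5)]
  13. access apple: HIT, count now 3. Cache: [ant(c=1) apple(c=3) yak(c=5)]
Total: 6 hits, 7 misses, 4 evictions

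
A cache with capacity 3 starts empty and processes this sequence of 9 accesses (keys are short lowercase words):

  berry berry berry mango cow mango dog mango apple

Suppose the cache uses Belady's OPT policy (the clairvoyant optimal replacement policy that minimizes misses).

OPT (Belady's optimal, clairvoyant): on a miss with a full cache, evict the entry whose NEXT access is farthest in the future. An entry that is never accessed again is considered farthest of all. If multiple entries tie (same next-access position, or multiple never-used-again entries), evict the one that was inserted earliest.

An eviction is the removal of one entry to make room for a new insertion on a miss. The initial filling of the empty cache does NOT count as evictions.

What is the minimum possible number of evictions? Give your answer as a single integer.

Answer: 2

Derivation:
OPT (Belady) simulation (capacity=3):
  1. access berry: MISS. Cache: [berry]
  2. access berry: HIT. Next use of berry: step 3. Cache: [berry]
  3. access berry: HIT. Next use of berry: never. Cache: [berry]
  4. access mango: MISS. Cache: [berry mango]
  5. access cow: MISS. Cache: [berry mango cow]
  6. access mango: HIT. Next use of mango: step 8. Cache: [berry mango cow]
  7. access dog: MISS, evict berry (next use: never). Cache: [mango cow dog]
  8. access mango: HIT. Next use of mango: never. Cache: [mango cow dog]
  9. access apple: MISS, evict mango (next use: never). Cache: [cow dog apple]
Total: 4 hits, 5 misses, 2 evictions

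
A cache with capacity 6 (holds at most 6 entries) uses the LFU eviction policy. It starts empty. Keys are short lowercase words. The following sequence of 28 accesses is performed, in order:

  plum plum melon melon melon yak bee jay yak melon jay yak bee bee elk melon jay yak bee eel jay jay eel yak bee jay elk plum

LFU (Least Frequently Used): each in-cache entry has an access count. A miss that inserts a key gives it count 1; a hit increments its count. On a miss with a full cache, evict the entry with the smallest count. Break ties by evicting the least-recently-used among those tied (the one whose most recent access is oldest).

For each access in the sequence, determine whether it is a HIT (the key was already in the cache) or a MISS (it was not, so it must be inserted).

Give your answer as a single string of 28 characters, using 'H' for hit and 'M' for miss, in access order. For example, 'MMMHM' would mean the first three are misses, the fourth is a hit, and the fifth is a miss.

LFU simulation (capacity=6):
  1. access plum: MISS. Cache: [plum(c=1)]
  2. access plum: HIT, count now 2. Cache: [plum(c=2)]
  3. access melon: MISS. Cache: [melon(c=1) plum(c=2)]
  4. access melon: HIT, count now 2. Cache: [plum(c=2) melon(c=2)]
  5. access melon: HIT, count now 3. Cache: [plum(c=2) melon(c=3)]
  6. access yak: MISS. Cache: [yak(c=1) plum(c=2) melon(c=3)]
  7. access bee: MISS. Cache: [yak(c=1) bee(c=1) plum(c=2) melon(c=3)]
  8. access jay: MISS. Cache: [yak(c=1) bee(c=1) jay(c=1) plum(c=2) melon(c=3)]
  9. access yak: HIT, count now 2. Cache: [bee(c=1) jay(c=1) plum(c=2) yak(c=2) melon(c=3)]
  10. access melon: HIT, count now 4. Cache: [bee(c=1) jay(c=1) plum(c=2) yak(c=2) melon(c=4)]
  11. access jay: HIT, count now 2. Cache: [bee(c=1) plum(c=2) yak(c=2) jay(c=2) melon(c=4)]
  12. access yak: HIT, count now 3. Cache: [bee(c=1) plum(c=2) jay(c=2) yak(c=3) melon(c=4)]
  13. access bee: HIT, count now 2. Cache: [plum(c=2) jay(c=2) bee(c=2) yak(c=3) melon(c=4)]
  14. access bee: HIT, count now 3. Cache: [plum(c=2) jay(c=2) yak(c=3) bee(c=3) melon(c=4)]
  15. access elk: MISS. Cache: [elk(c=1) plum(c=2) jay(c=2) yak(c=3) bee(c=3) melon(c=4)]
  16. access melon: HIT, count now 5. Cache: [elk(c=1) plum(c=2) jay(c=2) yak(c=3) bee(c=3) melon(c=5)]
  17. access jay: HIT, count now 3. Cache: [elk(c=1) plum(c=2) yak(c=3) bee(c=3) jay(c=3) melon(c=5)]
  18. access yak: HIT, count now 4. Cache: [elk(c=1) plum(c=2) bee(c=3) jay(c=3) yak(c=4) melon(c=5)]
  19. access bee: HIT, count now 4. Cache: [elk(c=1) plum(c=2) jay(c=3) yak(c=4) bee(c=4) melon(c=5)]
  20. access eel: MISS, evict elk(c=1). Cache: [eel(c=1) plum(c=2) jay(c=3) yak(c=4) bee(c=4) melon(c=5)]
  21. access jay: HIT, count now 4. Cache: [eel(c=1) plum(c=2) yak(c=4) bee(c=4) jay(c=4) melon(c=5)]
  22. access jay: HIT, count now 5. Cache: [eel(c=1) plum(c=2) yak(c=4) bee(c=4) melon(c=5) jay(c=5)]
  23. access eel: HIT, count now 2. Cache: [plum(c=2) eel(c=2) yak(c=4) bee(c=4) melon(c=5) jay(c=5)]
  24. access yak: HIT, count now 5. Cache: [plum(c=2) eel(c=2) bee(c=4) melon(c=5) jay(c=5) yak(c=5)]
  25. access bee: HIT, count now 5. Cache: [plum(c=2) eel(c=2) melon(c=5) jay(c=5) yak(c=5) bee(c=5)]
  26. access jay: HIT, count now 6. Cache: [plum(c=2) eel(c=2) melon(c=5) yak(c=5) bee(c=5) jay(c=6)]
  27. access elk: MISS, evict plum(c=2). Cache: [elk(c=1) eel(c=2) melon(c=5) yak(c=5) bee(c=5) jay(c=6)]
  28. access plum: MISS, evict elk(c=1). Cache: [plum(c=1) eel(c=2) melon(c=5) yak(c=5) bee(c=5) jay(c=6)]
Total: 19 hits, 9 misses, 3 evictions

Answer: MHMHHMMMHHHHHHMHHHHMHHHHHHMM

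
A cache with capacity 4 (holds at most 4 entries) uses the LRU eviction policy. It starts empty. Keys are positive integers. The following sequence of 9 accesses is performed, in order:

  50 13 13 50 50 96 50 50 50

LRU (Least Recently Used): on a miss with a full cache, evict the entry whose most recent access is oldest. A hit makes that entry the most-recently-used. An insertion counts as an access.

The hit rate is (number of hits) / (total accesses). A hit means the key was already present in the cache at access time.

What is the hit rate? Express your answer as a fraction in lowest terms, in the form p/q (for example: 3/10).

LRU simulation (capacity=4):
  1. access 50: MISS. Cache (LRU->MRU): [50]
  2. access 13: MISS. Cache (LRU->MRU): [50 13]
  3. access 13: HIT. Cache (LRU->MRU): [50 13]
  4. access 50: HIT. Cache (LRU->MRU): [13 50]
  5. access 50: HIT. Cache (LRU->MRU): [13 50]
  6. access 96: MISS. Cache (LRU->MRU): [13 50 96]
  7. access 50: HIT. Cache (LRU->MRU): [13 96 50]
  8. access 50: HIT. Cache (LRU->MRU): [13 96 50]
  9. access 50: HIT. Cache (LRU->MRU): [13 96 50]
Total: 6 hits, 3 misses, 0 evictions

Hit rate = 6/9 = 2/3

Answer: 2/3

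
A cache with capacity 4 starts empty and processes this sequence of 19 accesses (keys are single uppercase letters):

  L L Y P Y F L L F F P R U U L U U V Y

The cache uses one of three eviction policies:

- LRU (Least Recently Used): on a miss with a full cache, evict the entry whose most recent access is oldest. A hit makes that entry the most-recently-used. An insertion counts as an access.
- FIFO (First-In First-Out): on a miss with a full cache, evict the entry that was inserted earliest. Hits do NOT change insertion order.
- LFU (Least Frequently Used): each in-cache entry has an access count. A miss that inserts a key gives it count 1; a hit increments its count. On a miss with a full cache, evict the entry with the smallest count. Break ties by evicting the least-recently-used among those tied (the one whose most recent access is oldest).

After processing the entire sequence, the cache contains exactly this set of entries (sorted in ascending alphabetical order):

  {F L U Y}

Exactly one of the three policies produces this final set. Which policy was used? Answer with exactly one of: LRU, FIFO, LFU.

Simulating under each policy and comparing final sets:
  LRU: final set = {L U V Y} -> differs
  FIFO: final set = {L U V Y} -> differs
  LFU: final set = {F L U Y} -> MATCHES target
Only LFU produces the target set.

Answer: LFU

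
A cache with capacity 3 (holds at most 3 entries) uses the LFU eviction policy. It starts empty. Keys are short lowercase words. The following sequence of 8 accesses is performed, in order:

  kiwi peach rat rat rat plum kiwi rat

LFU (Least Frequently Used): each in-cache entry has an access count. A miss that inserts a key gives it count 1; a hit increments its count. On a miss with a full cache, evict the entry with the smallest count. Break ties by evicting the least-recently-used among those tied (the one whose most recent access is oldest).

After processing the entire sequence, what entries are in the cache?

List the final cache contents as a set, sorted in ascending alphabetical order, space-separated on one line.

LFU simulation (capacity=3):
  1. access kiwi: MISS. Cache: [kiwi(c=1)]
  2. access peach: MISS. Cache: [kiwi(c=1) peach(c=1)]
  3. access rat: MISS. Cache: [kiwi(c=1) peach(c=1) rat(c=1)]
  4. access rat: HIT, count now 2. Cache: [kiwi(c=1) peach(c=1) rat(c=2)]
  5. access rat: HIT, count now 3. Cache: [kiwi(c=1) peach(c=1) rat(c=3)]
  6. access plum: MISS, evict kiwi(c=1). Cache: [peach(c=1) plum(c=1) rat(c=3)]
  7. access kiwi: MISS, evict peach(c=1). Cache: [plum(c=1) kiwi(c=1) rat(c=3)]
  8. access rat: HIT, count now 4. Cache: [plum(c=1) kiwi(c=1) rat(c=4)]
Total: 3 hits, 5 misses, 2 evictions

Answer: kiwi plum rat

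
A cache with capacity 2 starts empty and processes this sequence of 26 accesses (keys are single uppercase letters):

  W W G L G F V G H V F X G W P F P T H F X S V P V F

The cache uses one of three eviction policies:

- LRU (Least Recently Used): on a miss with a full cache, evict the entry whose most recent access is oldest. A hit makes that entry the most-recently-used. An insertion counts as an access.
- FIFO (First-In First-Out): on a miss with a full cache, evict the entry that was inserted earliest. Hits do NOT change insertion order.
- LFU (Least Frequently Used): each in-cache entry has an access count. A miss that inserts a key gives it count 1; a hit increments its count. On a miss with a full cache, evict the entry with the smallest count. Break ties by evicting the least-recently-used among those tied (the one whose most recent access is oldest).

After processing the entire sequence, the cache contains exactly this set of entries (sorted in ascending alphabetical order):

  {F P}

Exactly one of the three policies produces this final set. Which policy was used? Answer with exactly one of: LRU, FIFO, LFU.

Simulating under each policy and comparing final sets:
  LRU: final set = {F V} -> differs
  FIFO: final set = {F P} -> MATCHES target
  LFU: final set = {F W} -> differs
Only FIFO produces the target set.

Answer: FIFO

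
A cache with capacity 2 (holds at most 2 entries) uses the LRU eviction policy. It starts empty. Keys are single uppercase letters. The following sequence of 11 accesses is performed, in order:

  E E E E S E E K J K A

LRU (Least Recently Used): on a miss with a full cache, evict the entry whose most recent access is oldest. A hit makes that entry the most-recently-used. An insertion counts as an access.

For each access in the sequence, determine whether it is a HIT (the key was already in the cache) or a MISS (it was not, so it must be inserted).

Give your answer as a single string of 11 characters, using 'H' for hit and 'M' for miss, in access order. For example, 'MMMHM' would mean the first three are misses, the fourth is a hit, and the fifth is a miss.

LRU simulation (capacity=2):
  1. access E: MISS. Cache (LRU->MRU): [E]
  2. access E: HIT. Cache (LRU->MRU): [E]
  3. access E: HIT. Cache (LRU->MRU): [E]
  4. access E: HIT. Cache (LRU->MRU): [E]
  5. access S: MISS. Cache (LRU->MRU): [E S]
  6. access E: HIT. Cache (LRU->MRU): [S E]
  7. access E: HIT. Cache (LRU->MRU): [S E]
  8. access K: MISS, evict S. Cache (LRU->MRU): [E K]
  9. access J: MISS, evict E. Cache (LRU->MRU): [K J]
  10. access K: HIT. Cache (LRU->MRU): [J K]
  11. access A: MISS, evict J. Cache (LRU->MRU): [K A]
Total: 6 hits, 5 misses, 3 evictions

Answer: MHHHMHHMMHM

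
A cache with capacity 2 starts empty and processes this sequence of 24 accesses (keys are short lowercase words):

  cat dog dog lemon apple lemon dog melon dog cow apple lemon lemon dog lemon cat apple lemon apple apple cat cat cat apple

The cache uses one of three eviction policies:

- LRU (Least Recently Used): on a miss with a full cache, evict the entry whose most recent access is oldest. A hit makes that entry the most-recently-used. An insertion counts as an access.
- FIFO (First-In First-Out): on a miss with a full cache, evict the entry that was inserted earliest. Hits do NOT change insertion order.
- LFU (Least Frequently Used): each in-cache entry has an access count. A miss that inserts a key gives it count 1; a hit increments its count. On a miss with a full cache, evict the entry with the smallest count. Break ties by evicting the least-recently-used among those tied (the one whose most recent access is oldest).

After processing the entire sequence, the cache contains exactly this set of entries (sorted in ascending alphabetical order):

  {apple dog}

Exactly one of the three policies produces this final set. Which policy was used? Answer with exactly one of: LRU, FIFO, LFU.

Simulating under each policy and comparing final sets:
  LRU: final set = {apple cat} -> differs
  FIFO: final set = {apple cat} -> differs
  LFU: final set = {apple dog} -> MATCHES target
Only LFU produces the target set.

Answer: LFU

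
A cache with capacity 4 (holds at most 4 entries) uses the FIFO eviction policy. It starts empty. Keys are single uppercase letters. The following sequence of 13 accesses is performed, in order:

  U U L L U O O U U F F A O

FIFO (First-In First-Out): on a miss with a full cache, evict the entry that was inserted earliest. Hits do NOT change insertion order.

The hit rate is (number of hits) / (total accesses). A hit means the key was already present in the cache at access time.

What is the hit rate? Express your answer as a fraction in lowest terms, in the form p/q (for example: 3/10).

FIFO simulation (capacity=4):
  1. access U: MISS. Cache (old->new): [U]
  2. access U: HIT. Cache (old->new): [U]
  3. access L: MISS. Cache (old->new): [U L]
  4. access L: HIT. Cache (old->new): [U L]
  5. access U: HIT. Cache (old->new): [U L]
  6. access O: MISS. Cache (old->new): [U L O]
  7. access O: HIT. Cache (old->new): [U L O]
  8. access U: HIT. Cache (old->new): [U L O]
  9. access U: HIT. Cache (old->new): [U L O]
  10. access F: MISS. Cache (old->new): [U L O F]
  11. access F: HIT. Cache (old->new): [U L O F]
  12. access A: MISS, evict U. Cache (old->new): [L O F A]
  13. access O: HIT. Cache (old->new): [L O F A]
Total: 8 hits, 5 misses, 1 evictions

Hit rate = 8/13

Answer: 8/13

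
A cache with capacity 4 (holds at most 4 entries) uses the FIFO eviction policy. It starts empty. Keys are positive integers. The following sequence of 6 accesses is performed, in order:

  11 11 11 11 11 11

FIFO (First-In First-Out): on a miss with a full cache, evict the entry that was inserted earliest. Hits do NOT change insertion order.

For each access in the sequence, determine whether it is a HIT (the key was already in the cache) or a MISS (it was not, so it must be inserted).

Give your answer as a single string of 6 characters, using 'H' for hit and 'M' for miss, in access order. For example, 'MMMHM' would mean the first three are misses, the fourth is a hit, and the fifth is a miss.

FIFO simulation (capacity=4):
  1. access 11: MISS. Cache (old->new): [11]
  2. access 11: HIT. Cache (old->new): [11]
  3. access 11: HIT. Cache (old->new): [11]
  4. access 11: HIT. Cache (old->new): [11]
  5. access 11: HIT. Cache (old->new): [11]
  6. access 11: HIT. Cache (old->new): [11]
Total: 5 hits, 1 misses, 0 evictions

Answer: MHHHHH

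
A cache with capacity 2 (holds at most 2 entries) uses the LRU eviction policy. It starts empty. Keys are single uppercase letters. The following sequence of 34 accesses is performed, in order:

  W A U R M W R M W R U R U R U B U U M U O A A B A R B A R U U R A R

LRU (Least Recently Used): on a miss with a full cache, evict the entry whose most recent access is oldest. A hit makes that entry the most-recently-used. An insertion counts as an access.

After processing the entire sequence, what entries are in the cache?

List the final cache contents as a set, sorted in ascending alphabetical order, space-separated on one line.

LRU simulation (capacity=2):
  1. access W: MISS. Cache (LRU->MRU): [W]
  2. access A: MISS. Cache (LRU->MRU): [W A]
  3. access U: MISS, evict W. Cache (LRU->MRU): [A U]
  4. access R: MISS, evict A. Cache (LRU->MRU): [U R]
  5. access M: MISS, evict U. Cache (LRU->MRU): [R M]
  6. access W: MISS, evict R. Cache (LRU->MRU): [M W]
  7. access R: MISS, evict M. Cache (LRU->MRU): [W R]
  8. access M: MISS, evict W. Cache (LRU->MRU): [R M]
  9. access W: MISS, evict R. Cache (LRU->MRU): [M W]
  10. access R: MISS, evict M. Cache (LRU->MRU): [W R]
  11. access U: MISS, evict W. Cache (LRU->MRU): [R U]
  12. access R: HIT. Cache (LRU->MRU): [U R]
  13. access U: HIT. Cache (LRU->MRU): [R U]
  14. access R: HIT. Cache (LRU->MRU): [U R]
  15. access U: HIT. Cache (LRU->MRU): [R U]
  16. access B: MISS, evict R. Cache (LRU->MRU): [U B]
  17. access U: HIT. Cache (LRU->MRU): [B U]
  18. access U: HIT. Cache (LRU->MRU): [B U]
  19. access M: MISS, evict B. Cache (LRU->MRU): [U M]
  20. access U: HIT. Cache (LRU->MRU): [M U]
  21. access O: MISS, evict M. Cache (LRU->MRU): [U O]
  22. access A: MISS, evict U. Cache (LRU->MRU): [O A]
  23. access A: HIT. Cache (LRU->MRU): [O A]
  24. access B: MISS, evict O. Cache (LRU->MRU): [A B]
  25. access A: HIT. Cache (LRU->MRU): [B A]
  26. access R: MISS, evict B. Cache (LRU->MRU): [A R]
  27. access B: MISS, evict A. Cache (LRU->MRU): [R B]
  28. access A: MISS, evict R. Cache (LRU->MRU): [B A]
  29. access R: MISS, evict B. Cache (LRU->MRU): [A R]
  30. access U: MISS, evict A. Cache (LRU->MRU): [R U]
  31. access U: HIT. Cache (LRU->MRU): [R U]
  32. access R: HIT. Cache (LRU->MRU): [U R]
  33. access A: MISS, evict U. Cache (LRU->MRU): [R A]
  34. access R: HIT. Cache (LRU->MRU): [A R]
Total: 12 hits, 22 misses, 20 evictions

Answer: A R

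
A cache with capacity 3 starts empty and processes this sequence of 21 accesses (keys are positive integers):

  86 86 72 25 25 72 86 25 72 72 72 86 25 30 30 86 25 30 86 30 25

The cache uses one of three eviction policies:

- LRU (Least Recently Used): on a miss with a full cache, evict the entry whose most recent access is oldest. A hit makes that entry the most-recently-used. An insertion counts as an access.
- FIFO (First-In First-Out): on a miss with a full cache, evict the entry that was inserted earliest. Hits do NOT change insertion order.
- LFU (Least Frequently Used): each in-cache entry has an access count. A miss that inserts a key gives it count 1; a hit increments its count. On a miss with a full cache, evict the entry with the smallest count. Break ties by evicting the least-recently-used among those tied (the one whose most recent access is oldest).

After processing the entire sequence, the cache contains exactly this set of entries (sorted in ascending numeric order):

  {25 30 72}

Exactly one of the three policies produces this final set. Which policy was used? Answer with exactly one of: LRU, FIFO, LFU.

Answer: LFU

Derivation:
Simulating under each policy and comparing final sets:
  LRU: final set = {25 30 86} -> differs
  FIFO: final set = {25 30 86} -> differs
  LFU: final set = {25 30 72} -> MATCHES target
Only LFU produces the target set.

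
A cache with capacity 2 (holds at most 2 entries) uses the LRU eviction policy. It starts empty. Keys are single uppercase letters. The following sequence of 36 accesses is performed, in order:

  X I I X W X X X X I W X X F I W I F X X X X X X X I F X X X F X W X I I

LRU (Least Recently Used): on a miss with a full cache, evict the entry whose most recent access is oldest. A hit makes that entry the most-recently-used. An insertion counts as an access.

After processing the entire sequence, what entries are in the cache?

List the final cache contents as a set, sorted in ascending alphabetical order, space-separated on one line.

LRU simulation (capacity=2):
  1. access X: MISS. Cache (LRU->MRU): [X]
  2. access I: MISS. Cache (LRU->MRU): [X I]
  3. access I: HIT. Cache (LRU->MRU): [X I]
  4. access X: HIT. Cache (LRU->MRU): [I X]
  5. access W: MISS, evict I. Cache (LRU->MRU): [X W]
  6. access X: HIT. Cache (LRU->MRU): [W X]
  7. access X: HIT. Cache (LRU->MRU): [W X]
  8. access X: HIT. Cache (LRU->MRU): [W X]
  9. access X: HIT. Cache (LRU->MRU): [W X]
  10. access I: MISS, evict W. Cache (LRU->MRU): [X I]
  11. access W: MISS, evict X. Cache (LRU->MRU): [I W]
  12. access X: MISS, evict I. Cache (LRU->MRU): [W X]
  13. access X: HIT. Cache (LRU->MRU): [W X]
  14. access F: MISS, evict W. Cache (LRU->MRU): [X F]
  15. access I: MISS, evict X. Cache (LRU->MRU): [F I]
  16. access W: MISS, evict F. Cache (LRU->MRU): [I W]
  17. access I: HIT. Cache (LRU->MRU): [W I]
  18. access F: MISS, evict W. Cache (LRU->MRU): [I F]
  19. access X: MISS, evict I. Cache (LRU->MRU): [F X]
  20. access X: HIT. Cache (LRU->MRU): [F X]
  21. access X: HIT. Cache (LRU->MRU): [F X]
  22. access X: HIT. Cache (LRU->MRU): [F X]
  23. access X: HIT. Cache (LRU->MRU): [F X]
  24. access X: HIT. Cache (LRU->MRU): [F X]
  25. access X: HIT. Cache (LRU->MRU): [F X]
  26. access I: MISS, evict F. Cache (LRU->MRU): [X I]
  27. access F: MISS, evict X. Cache (LRU->MRU): [I F]
  28. access X: MISS, evict I. Cache (LRU->MRU): [F X]
  29. access X: HIT. Cache (LRU->MRU): [F X]
  30. access X: HIT. Cache (LRU->MRU): [F X]
  31. access F: HIT. Cache (LRU->MRU): [X F]
  32. access X: HIT. Cache (LRU->MRU): [F X]
  33. access W: MISS, evict F. Cache (LRU->MRU): [X W]
  34. access X: HIT. Cache (LRU->MRU): [W X]
  35. access I: MISS, evict W. Cache (LRU->MRU): [X I]
  36. access I: HIT. Cache (LRU->MRU): [X I]
Total: 20 hits, 16 misses, 14 evictions

Answer: I X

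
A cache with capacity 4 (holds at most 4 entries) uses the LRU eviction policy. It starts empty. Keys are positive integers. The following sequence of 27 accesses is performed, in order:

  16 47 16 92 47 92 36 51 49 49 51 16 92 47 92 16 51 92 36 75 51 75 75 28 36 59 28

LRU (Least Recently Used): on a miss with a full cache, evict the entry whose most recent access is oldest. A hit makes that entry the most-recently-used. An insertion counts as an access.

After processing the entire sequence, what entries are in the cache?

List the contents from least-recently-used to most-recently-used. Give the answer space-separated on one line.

LRU simulation (capacity=4):
  1. access 16: MISS. Cache (LRU->MRU): [16]
  2. access 47: MISS. Cache (LRU->MRU): [16 47]
  3. access 16: HIT. Cache (LRU->MRU): [47 16]
  4. access 92: MISS. Cache (LRU->MRU): [47 16 92]
  5. access 47: HIT. Cache (LRU->MRU): [16 92 47]
  6. access 92: HIT. Cache (LRU->MRU): [16 47 92]
  7. access 36: MISS. Cache (LRU->MRU): [16 47 92 36]
  8. access 51: MISS, evict 16. Cache (LRU->MRU): [47 92 36 51]
  9. access 49: MISS, evict 47. Cache (LRU->MRU): [92 36 51 49]
  10. access 49: HIT. Cache (LRU->MRU): [92 36 51 49]
  11. access 51: HIT. Cache (LRU->MRU): [92 36 49 51]
  12. access 16: MISS, evict 92. Cache (LRU->MRU): [36 49 51 16]
  13. access 92: MISS, evict 36. Cache (LRU->MRU): [49 51 16 92]
  14. access 47: MISS, evict 49. Cache (LRU->MRU): [51 16 92 47]
  15. access 92: HIT. Cache (LRU->MRU): [51 16 47 92]
  16. access 16: HIT. Cache (LRU->MRU): [51 47 92 16]
  17. access 51: HIT. Cache (LRU->MRU): [47 92 16 51]
  18. access 92: HIT. Cache (LRU->MRU): [47 16 51 92]
  19. access 36: MISS, evict 47. Cache (LRU->MRU): [16 51 92 36]
  20. access 75: MISS, evict 16. Cache (LRU->MRU): [51 92 36 75]
  21. access 51: HIT. Cache (LRU->MRU): [92 36 75 51]
  22. access 75: HIT. Cache (LRU->MRU): [92 36 51 75]
  23. access 75: HIT. Cache (LRU->MRU): [92 36 51 75]
  24. access 28: MISS, evict 92. Cache (LRU->MRU): [36 51 75 28]
  25. access 36: HIT. Cache (LRU->MRU): [51 75 28 36]
  26. access 59: MISS, evict 51. Cache (LRU->MRU): [75 28 36 59]
  27. access 28: HIT. Cache (LRU->MRU): [75 36 59 28]
Total: 14 hits, 13 misses, 9 evictions

Answer: 75 36 59 28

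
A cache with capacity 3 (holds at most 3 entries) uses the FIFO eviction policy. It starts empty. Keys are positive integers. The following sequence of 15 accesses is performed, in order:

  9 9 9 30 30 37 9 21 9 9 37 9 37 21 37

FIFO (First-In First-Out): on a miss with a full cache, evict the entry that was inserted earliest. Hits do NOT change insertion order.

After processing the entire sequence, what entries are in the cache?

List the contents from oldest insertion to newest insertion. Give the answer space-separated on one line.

FIFO simulation (capacity=3):
  1. access 9: MISS. Cache (old->new): [9]
  2. access 9: HIT. Cache (old->new): [9]
  3. access 9: HIT. Cache (old->new): [9]
  4. access 30: MISS. Cache (old->new): [9 30]
  5. access 30: HIT. Cache (old->new): [9 30]
  6. access 37: MISS. Cache (old->new): [9 30 37]
  7. access 9: HIT. Cache (old->new): [9 30 37]
  8. access 21: MISS, evict 9. Cache (old->new): [30 37 21]
  9. access 9: MISS, evict 30. Cache (old->new): [37 21 9]
  10. access 9: HIT. Cache (old->new): [37 21 9]
  11. access 37: HIT. Cache (old->new): [37 21 9]
  12. access 9: HIT. Cache (old->new): [37 21 9]
  13. access 37: HIT. Cache (old->new): [37 21 9]
  14. access 21: HIT. Cache (old->new): [37 21 9]
  15. access 37: HIT. Cache (old->new): [37 21 9]
Total: 10 hits, 5 misses, 2 evictions

Answer: 37 21 9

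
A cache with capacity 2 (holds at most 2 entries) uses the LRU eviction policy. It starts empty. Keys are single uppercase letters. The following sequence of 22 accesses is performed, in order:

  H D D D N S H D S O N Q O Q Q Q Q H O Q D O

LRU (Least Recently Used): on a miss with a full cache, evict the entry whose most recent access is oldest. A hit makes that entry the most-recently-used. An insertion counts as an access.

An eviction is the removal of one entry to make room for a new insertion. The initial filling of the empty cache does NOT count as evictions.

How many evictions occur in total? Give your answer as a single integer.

Answer: 14

Derivation:
LRU simulation (capacity=2):
  1. access H: MISS. Cache (LRU->MRU): [H]
  2. access D: MISS. Cache (LRU->MRU): [H D]
  3. access D: HIT. Cache (LRU->MRU): [H D]
  4. access D: HIT. Cache (LRU->MRU): [H D]
  5. access N: MISS, evict H. Cache (LRU->MRU): [D N]
  6. access S: MISS, evict D. Cache (LRU->MRU): [N S]
  7. access H: MISS, evict N. Cache (LRU->MRU): [S H]
  8. access D: MISS, evict S. Cache (LRU->MRU): [H D]
  9. access S: MISS, evict H. Cache (LRU->MRU): [D S]
  10. access O: MISS, evict D. Cache (LRU->MRU): [S O]
  11. access N: MISS, evict S. Cache (LRU->MRU): [O N]
  12. access Q: MISS, evict O. Cache (LRU->MRU): [N Q]
  13. access O: MISS, evict N. Cache (LRU->MRU): [Q O]
  14. access Q: HIT. Cache (LRU->MRU): [O Q]
  15. access Q: HIT. Cache (LRU->MRU): [O Q]
  16. access Q: HIT. Cache (LRU->MRU): [O Q]
  17. access Q: HIT. Cache (LRU->MRU): [O Q]
  18. access H: MISS, evict O. Cache (LRU->MRU): [Q H]
  19. access O: MISS, evict Q. Cache (LRU->MRU): [H O]
  20. access Q: MISS, evict H. Cache (LRU->MRU): [O Q]
  21. access D: MISS, evict O. Cache (LRU->MRU): [Q D]
  22. access O: MISS, evict Q. Cache (LRU->MRU): [D O]
Total: 6 hits, 16 misses, 14 evictions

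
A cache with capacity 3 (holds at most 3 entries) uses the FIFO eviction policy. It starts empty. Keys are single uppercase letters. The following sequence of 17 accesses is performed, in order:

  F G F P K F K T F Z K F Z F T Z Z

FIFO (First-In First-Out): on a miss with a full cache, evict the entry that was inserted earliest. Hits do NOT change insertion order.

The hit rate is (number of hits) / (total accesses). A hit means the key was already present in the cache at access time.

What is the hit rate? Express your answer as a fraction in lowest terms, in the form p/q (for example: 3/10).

FIFO simulation (capacity=3):
  1. access F: MISS. Cache (old->new): [F]
  2. access G: MISS. Cache (old->new): [F G]
  3. access F: HIT. Cache (old->new): [F G]
  4. access P: MISS. Cache (old->new): [F G P]
  5. access K: MISS, evict F. Cache (old->new): [G P K]
  6. access F: MISS, evict G. Cache (old->new): [P K F]
  7. access K: HIT. Cache (old->new): [P K F]
  8. access T: MISS, evict P. Cache (old->new): [K F T]
  9. access F: HIT. Cache (old->new): [K F T]
  10. access Z: MISS, evict K. Cache (old->new): [F T Z]
  11. access K: MISS, evict F. Cache (old->new): [T Z K]
  12. access F: MISS, evict T. Cache (old->new): [Z K F]
  13. access Z: HIT. Cache (old->new): [Z K F]
  14. access F: HIT. Cache (old->new): [Z K F]
  15. access T: MISS, evict Z. Cache (old->new): [K F T]
  16. access Z: MISS, evict K. Cache (old->new): [F T Z]
  17. access Z: HIT. Cache (old->new): [F T Z]
Total: 6 hits, 11 misses, 8 evictions

Hit rate = 6/17

Answer: 6/17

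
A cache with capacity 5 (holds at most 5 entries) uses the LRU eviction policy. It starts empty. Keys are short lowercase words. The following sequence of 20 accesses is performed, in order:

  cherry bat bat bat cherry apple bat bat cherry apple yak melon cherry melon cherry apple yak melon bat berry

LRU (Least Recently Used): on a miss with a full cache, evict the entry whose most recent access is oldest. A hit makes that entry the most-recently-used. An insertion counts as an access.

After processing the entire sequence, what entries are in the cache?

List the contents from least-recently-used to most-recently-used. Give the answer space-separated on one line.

Answer: apple yak melon bat berry

Derivation:
LRU simulation (capacity=5):
  1. access cherry: MISS. Cache (LRU->MRU): [cherry]
  2. access bat: MISS. Cache (LRU->MRU): [cherry bat]
  3. access bat: HIT. Cache (LRU->MRU): [cherry bat]
  4. access bat: HIT. Cache (LRU->MRU): [cherry bat]
  5. access cherry: HIT. Cache (LRU->MRU): [bat cherry]
  6. access apple: MISS. Cache (LRU->MRU): [bat cherry apple]
  7. access bat: HIT. Cache (LRU->MRU): [cherry apple bat]
  8. access bat: HIT. Cache (LRU->MRU): [cherry apple bat]
  9. access cherry: HIT. Cache (LRU->MRU): [apple bat cherry]
  10. access apple: HIT. Cache (LRU->MRU): [bat cherry apple]
  11. access yak: MISS. Cache (LRU->MRU): [bat cherry apple yak]
  12. access melon: MISS. Cache (LRU->MRU): [bat cherry apple yak melon]
  13. access cherry: HIT. Cache (LRU->MRU): [bat apple yak melon cherry]
  14. access melon: HIT. Cache (LRU->MRU): [bat apple yak cherry melon]
  15. access cherry: HIT. Cache (LRU->MRU): [bat apple yak melon cherry]
  16. access apple: HIT. Cache (LRU->MRU): [bat yak melon cherry apple]
  17. access yak: HIT. Cache (LRU->MRU): [bat melon cherry apple yak]
  18. access melon: HIT. Cache (LRU->MRU): [bat cherry apple yak melon]
  19. access bat: HIT. Cache (LRU->MRU): [cherry apple yak melon bat]
  20. access berry: MISS, evict cherry. Cache (LRU->MRU): [apple yak melon bat berry]
Total: 14 hits, 6 misses, 1 evictions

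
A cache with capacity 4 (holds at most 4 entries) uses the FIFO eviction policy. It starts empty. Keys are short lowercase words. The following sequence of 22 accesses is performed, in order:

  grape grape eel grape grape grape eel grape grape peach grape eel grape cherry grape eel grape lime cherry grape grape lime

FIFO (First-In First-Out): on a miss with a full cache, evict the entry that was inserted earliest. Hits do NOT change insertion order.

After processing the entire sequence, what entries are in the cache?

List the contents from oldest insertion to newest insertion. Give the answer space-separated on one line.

Answer: peach cherry lime grape

Derivation:
FIFO simulation (capacity=4):
  1. access grape: MISS. Cache (old->new): [grape]
  2. access grape: HIT. Cache (old->new): [grape]
  3. access eel: MISS. Cache (old->new): [grape eel]
  4. access grape: HIT. Cache (old->new): [grape eel]
  5. access grape: HIT. Cache (old->new): [grape eel]
  6. access grape: HIT. Cache (old->new): [grape eel]
  7. access eel: HIT. Cache (old->new): [grape eel]
  8. access grape: HIT. Cache (old->new): [grape eel]
  9. access grape: HIT. Cache (old->new): [grape eel]
  10. access peach: MISS. Cache (old->new): [grape eel peach]
  11. access grape: HIT. Cache (old->new): [grape eel peach]
  12. access eel: HIT. Cache (old->new): [grape eel peach]
  13. access grape: HIT. Cache (old->new): [grape eel peach]
  14. access cherry: MISS. Cache (old->new): [grape eel peach cherry]
  15. access grape: HIT. Cache (old->new): [grape eel peach cherry]
  16. access eel: HIT. Cache (old->new): [grape eel peach cherry]
  17. access grape: HIT. Cache (old->new): [grape eel peach cherry]
  18. access lime: MISS, evict grape. Cache (old->new): [eel peach cherry lime]
  19. access cherry: HIT. Cache (old->new): [eel peach cherry lime]
  20. access grape: MISS, evict eel. Cache (old->new): [peach cherry lime grape]
  21. access grape: HIT. Cache (old->new): [peach cherry lime grape]
  22. access lime: HIT. Cache (old->new): [peach cherry lime grape]
Total: 16 hits, 6 misses, 2 evictions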